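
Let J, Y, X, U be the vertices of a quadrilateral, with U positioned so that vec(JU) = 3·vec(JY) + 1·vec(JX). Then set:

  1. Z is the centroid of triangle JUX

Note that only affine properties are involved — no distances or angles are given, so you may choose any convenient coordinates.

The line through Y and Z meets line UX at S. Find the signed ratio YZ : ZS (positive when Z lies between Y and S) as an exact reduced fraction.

Choose coordinates J = (0, 0), Y = (1, 0), X = (0, 1), U = (3, 1).
1. Z is the centroid of triangle JUX ⇒ Z = (1, 2/3)
line YZ meets UX at S = (1, 1)
Z = Y + t·(S−Y) with t = 2/3, so YZ:ZS = 2/3:1/3

YZ:ZS = 2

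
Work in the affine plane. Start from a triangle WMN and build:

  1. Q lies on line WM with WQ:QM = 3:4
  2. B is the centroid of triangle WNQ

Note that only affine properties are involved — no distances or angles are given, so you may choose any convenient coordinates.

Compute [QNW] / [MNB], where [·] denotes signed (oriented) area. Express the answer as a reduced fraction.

[QNW]:[MNB] = 9/11

Work in coordinates with W = (0, 0), M = (1, 0), N = (0, 1).
1. Q lies on line WM with WQ:QM = 3:4 ⇒ Q = (3/7, 0)
2. B is the centroid of triangle WNQ ⇒ B = (1/7, 1/3)
2·[QNW] = 3/7, 2·[MNB] = 11/21
[QNW]:[MNB] = 3/7:11/21 = 9/11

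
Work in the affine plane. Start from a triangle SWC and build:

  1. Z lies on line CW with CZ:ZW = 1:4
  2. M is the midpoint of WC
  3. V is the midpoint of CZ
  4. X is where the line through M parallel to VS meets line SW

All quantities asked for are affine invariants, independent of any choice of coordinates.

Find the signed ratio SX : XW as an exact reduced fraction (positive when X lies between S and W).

Assign S = (0, 0), W = (1, 0), C = (0, 1) — the answer is frame-independent, so this choice is without loss of generality.
1. Z lies on line CW with CZ:ZW = 1:4 ⇒ Z = (1/5, 4/5)
2. M is the midpoint of WC ⇒ M = (1/2, 1/2)
3. V is the midpoint of CZ ⇒ V = (1/10, 9/10)
4. X is where the line through M parallel to VS meets line SW ⇒ X = (4/9, 0)
X = S + t·(W−S) with t = 4/9, so SX:XW = t:(1−t) = 4/9:5/9

SX:XW = 4/5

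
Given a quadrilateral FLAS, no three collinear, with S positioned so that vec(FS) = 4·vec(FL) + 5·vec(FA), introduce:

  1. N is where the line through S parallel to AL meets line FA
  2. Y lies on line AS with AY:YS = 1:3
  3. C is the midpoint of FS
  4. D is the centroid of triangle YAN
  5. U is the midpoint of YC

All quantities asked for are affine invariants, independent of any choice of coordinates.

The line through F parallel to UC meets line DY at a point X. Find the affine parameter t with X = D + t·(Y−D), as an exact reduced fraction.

Assign F = (0, 0), L = (1, 0), A = (0, 1), S = (4, 5) — the answer is frame-independent, so this choice is without loss of generality.
1. N is where the line through S parallel to AL meets line FA ⇒ N = (0, 9)
2. Y lies on line AS with AY:YS = 1:3 ⇒ Y = (1, 2)
3. C is the midpoint of FS ⇒ C = (2, 5/2)
4. D is the centroid of triangle YAN ⇒ D = (1/3, 4)
5. U is the midpoint of YC ⇒ U = (3/2, 9/4)
through F parallel to UC: direction (1/2, 1/4); meets DY at X = (10/7, 5/7)
X = D + t·(Y−D) with t = 23/14

t = 23/14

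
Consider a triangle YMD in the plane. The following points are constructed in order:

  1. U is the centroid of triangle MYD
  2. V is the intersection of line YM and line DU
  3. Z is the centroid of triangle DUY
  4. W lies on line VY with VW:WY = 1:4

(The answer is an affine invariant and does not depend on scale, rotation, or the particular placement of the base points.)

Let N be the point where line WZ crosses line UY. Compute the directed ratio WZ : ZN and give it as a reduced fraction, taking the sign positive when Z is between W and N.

Choose coordinates Y = (0, 0), M = (1, 0), D = (0, 1).
1. U is the centroid of triangle MYD ⇒ U = (1/3, 1/3)
2. V is the intersection of line YM and line DU ⇒ V = (1/2, 0)
3. Z is the centroid of triangle DUY ⇒ Z = (1/9, 4/9)
4. W lies on line VY with VW:WY = 1:4 ⇒ W = (2/5, 0)
line WZ meets UY at N = (8/33, 8/33)
Z = W + t·(N−W) with t = 11/6, so WZ:ZN = 11/6:-5/6

WZ:ZN = -11/5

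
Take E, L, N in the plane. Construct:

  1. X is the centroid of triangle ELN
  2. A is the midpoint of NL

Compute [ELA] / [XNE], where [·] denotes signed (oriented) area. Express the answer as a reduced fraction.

Set E = (0, 0), L = (1, 0), N = (0, 1); any affine frame gives the same invariant.
1. X is the centroid of triangle ELN ⇒ X = (1/3, 1/3)
2. A is the midpoint of NL ⇒ A = (1/2, 1/2)
2·[ELA] = 1/2, 2·[XNE] = 1/3
[ELA]:[XNE] = 1/2:1/3 = 3/2

[ELA]:[XNE] = 3/2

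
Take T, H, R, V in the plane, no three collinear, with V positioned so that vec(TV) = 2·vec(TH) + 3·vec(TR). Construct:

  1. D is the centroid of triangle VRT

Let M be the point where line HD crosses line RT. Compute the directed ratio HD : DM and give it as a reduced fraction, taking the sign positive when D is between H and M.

Choose coordinates T = (0, 0), H = (1, 0), R = (0, 1), V = (2, 3).
1. D is the centroid of triangle VRT ⇒ D = (2/3, 4/3)
line HD meets RT at M = (0, 4)
D = H + t·(M−H) with t = 1/3, so HD:DM = 1/3:2/3

HD:DM = 1/2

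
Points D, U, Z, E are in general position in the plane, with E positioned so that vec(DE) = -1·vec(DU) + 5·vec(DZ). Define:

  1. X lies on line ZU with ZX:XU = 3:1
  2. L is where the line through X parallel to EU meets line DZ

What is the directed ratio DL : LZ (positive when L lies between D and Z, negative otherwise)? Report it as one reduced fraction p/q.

DL:LZ = -17/9

Set D = (0, 0), U = (1, 0), Z = (0, 1), E = (-1, 5); any affine frame gives the same invariant.
1. X lies on line ZU with ZX:XU = 3:1 ⇒ X = (3/4, 1/4)
2. L is where the line through X parallel to EU meets line DZ ⇒ L = (0, 17/8)
L = D + t·(Z−D) with t = 17/8, so DL:LZ = t:(1−t) = 17/8:-9/8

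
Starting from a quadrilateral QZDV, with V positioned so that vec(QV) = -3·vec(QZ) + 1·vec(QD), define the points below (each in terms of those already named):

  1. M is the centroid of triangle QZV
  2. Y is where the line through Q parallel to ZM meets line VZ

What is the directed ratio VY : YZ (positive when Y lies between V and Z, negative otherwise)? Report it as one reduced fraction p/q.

VY:YZ = -2

Assign Q = (0, 0), Z = (1, 0), D = (0, 1), V = (-3, 1) — the answer is frame-independent, so this choice is without loss of generality.
1. M is the centroid of triangle QZV ⇒ M = (-2/3, 1/3)
2. Y is where the line through Q parallel to ZM meets line VZ ⇒ Y = (5, -1)
Y = V + t·(Z−V) with t = 2, so VY:YZ = t:(1−t) = 2:-1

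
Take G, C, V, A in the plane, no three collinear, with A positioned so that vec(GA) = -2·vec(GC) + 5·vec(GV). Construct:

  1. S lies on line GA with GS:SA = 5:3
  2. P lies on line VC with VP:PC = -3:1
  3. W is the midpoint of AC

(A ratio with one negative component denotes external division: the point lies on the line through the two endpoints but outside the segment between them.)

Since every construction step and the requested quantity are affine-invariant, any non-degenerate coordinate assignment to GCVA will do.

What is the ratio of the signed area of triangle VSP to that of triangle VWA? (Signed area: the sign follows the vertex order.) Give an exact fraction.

Work in coordinates with G = (0, 0), C = (1, 0), V = (0, 1), A = (-2, 5).
1. S lies on line GA with GS:SA = 5:3 ⇒ S = (-5/4, 25/8)
2. P lies on line VC with VP:PC = -3:1 ⇒ P = (3/2, -1/2)
3. W is the midpoint of AC ⇒ W = (-1/2, 5/2)
2·[VSP] = -21/16, 2·[VWA] = 1
[VSP]:[VWA] = -21/16:1 = -21/16

[VSP]:[VWA] = -21/16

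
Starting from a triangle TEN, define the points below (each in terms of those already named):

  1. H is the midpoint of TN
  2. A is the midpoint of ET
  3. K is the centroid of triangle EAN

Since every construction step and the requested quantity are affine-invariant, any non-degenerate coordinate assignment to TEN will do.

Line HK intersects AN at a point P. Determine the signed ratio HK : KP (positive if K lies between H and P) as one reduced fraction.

Assign T = (0, 0), E = (1, 0), N = (0, 1) — the answer is frame-independent, so this choice is without loss of generality.
1. H is the midpoint of TN ⇒ H = (0, 1/2)
2. A is the midpoint of ET ⇒ A = (1/2, 0)
3. K is the centroid of triangle EAN ⇒ K = (1/2, 1/3)
line HK meets AN at P = (3/10, 2/5)
K = H + t·(P−H) with t = 5/3, so HK:KP = 5/3:-2/3

HK:KP = -5/2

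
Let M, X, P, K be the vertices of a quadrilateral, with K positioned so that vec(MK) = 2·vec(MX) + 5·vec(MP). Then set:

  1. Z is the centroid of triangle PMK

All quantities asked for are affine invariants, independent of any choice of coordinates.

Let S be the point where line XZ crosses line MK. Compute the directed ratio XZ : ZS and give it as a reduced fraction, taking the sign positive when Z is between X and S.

XZ:ZS = -17/2

Assign M = (0, 0), X = (1, 0), P = (0, 1), K = (2, 5) — the answer is frame-independent, so this choice is without loss of generality.
1. Z is the centroid of triangle PMK ⇒ Z = (2/3, 2)
line XZ meets MK at S = (12/17, 30/17)
Z = X + t·(S−X) with t = 17/15, so XZ:ZS = 17/15:-2/15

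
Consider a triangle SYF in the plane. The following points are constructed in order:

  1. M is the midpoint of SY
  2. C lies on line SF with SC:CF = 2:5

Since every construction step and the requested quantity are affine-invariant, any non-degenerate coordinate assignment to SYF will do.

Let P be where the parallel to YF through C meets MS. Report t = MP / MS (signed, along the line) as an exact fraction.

t = 3/7

Choose coordinates S = (0, 0), Y = (1, 0), F = (0, 1).
1. M is the midpoint of SY ⇒ M = (1/2, 0)
2. C lies on line SF with SC:CF = 2:5 ⇒ C = (0, 2/7)
through C parallel to YF: direction (-1, 1); meets MS at P = (2/7, 0)
P = M + t·(S−M) with t = 3/7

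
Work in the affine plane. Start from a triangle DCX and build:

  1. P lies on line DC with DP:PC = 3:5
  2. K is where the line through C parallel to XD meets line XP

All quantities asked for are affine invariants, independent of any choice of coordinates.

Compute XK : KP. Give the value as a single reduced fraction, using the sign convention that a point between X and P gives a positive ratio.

XK:KP = -8/5

Choose coordinates D = (0, 0), C = (1, 0), X = (0, 1).
1. P lies on line DC with DP:PC = 3:5 ⇒ P = (3/8, 0)
2. K is where the line through C parallel to XD meets line XP ⇒ K = (1, -5/3)
K = X + t·(P−X) with t = 8/3, so XK:KP = t:(1−t) = 8/3:-5/3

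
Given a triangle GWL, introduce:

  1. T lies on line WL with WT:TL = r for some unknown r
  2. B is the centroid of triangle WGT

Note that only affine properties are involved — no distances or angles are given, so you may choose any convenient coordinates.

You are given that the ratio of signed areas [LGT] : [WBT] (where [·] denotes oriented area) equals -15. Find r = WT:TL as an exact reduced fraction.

r = 1/5

Assign G = (0, 0), W = (1, 0), L = (0, 1) — the answer is frame-independent, so this choice is without loss of generality.
1. With WT:TL = r, write λ = r/(r+1) so T = W + λ·(L−W); T is affine-linear in λ
2. B is the centroid of triangle WGT ⇒ B is an affine combination of earlier points and hence also affine-linear in λ
Every point depending on T is an affine combination of T and λ-independent points, so each such coordinate is linear in λ; the λ² term in each signed area is a multiple of (L−W)×(L−W) = 0, so 2·[LGT] and 2·[WBT] are each linear in λ. Evaluating at λ=0 and λ=1:
  2·[LGT] = −λ + 1,   2·[WBT] = -1/3·λ
So [LGT]:[WBT] = (−λ + 1) / (-1/3·λ). Setting this equal to -15:
  −λ + 1 = -15·(-1/3·λ)  ⇒  λ = 1/6
Then r = λ/(1−λ) = (1/6)/(5/6) = 1/5. Check: with r = 1/5, T = (5/6, 1/6) and [LGT]:[WBT] = -15 as required.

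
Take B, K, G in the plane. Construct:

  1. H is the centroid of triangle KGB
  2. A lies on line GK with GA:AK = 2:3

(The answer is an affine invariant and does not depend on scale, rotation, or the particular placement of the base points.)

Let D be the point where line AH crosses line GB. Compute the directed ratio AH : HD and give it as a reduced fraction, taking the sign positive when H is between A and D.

AH:HD = 1/5

Work in coordinates with B = (0, 0), K = (1, 0), G = (0, 1).
1. H is the centroid of triangle KGB ⇒ H = (1/3, 1/3)
2. A lies on line GK with GA:AK = 2:3 ⇒ A = (2/5, 3/5)
line AH meets GB at D = (0, -1)
H = A + t·(D−A) with t = 1/6, so AH:HD = 1/6:5/6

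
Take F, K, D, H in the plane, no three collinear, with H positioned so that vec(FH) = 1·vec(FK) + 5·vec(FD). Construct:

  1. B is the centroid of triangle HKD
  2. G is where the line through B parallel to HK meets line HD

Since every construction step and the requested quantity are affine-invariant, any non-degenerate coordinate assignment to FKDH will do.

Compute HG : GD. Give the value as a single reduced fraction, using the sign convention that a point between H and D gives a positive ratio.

Assign F = (0, 0), K = (1, 0), D = (0, 1), H = (1, 5) — the answer is frame-independent, so this choice is without loss of generality.
1. B is the centroid of triangle HKD ⇒ B = (2/3, 2)
2. G is where the line through B parallel to HK meets line HD ⇒ G = (2/3, 11/3)
G = H + t·(D−H) with t = 1/3, so HG:GD = t:(1−t) = 1/3:2/3

HG:GD = 1/2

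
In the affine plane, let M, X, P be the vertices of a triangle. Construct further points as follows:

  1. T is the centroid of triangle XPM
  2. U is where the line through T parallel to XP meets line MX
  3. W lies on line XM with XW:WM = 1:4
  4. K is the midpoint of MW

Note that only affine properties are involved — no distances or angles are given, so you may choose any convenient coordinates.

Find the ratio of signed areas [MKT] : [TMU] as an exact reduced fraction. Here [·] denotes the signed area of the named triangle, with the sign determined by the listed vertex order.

[MKT]:[TMU] = 3/5

Assign M = (0, 0), X = (1, 0), P = (0, 1) — the answer is frame-independent, so this choice is without loss of generality.
1. T is the centroid of triangle XPM ⇒ T = (1/3, 1/3)
2. U is where the line through T parallel to XP meets line MX ⇒ U = (2/3, 0)
3. W lies on line XM with XW:WM = 1:4 ⇒ W = (4/5, 0)
4. K is the midpoint of MW ⇒ K = (2/5, 0)
2·[MKT] = 2/15, 2·[TMU] = 2/9
[MKT]:[TMU] = 2/15:2/9 = 3/5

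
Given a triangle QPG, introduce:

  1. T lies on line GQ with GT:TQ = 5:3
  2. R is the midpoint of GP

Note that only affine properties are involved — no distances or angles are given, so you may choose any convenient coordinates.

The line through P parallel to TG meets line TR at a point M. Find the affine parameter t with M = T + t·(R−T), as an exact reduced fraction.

Choose coordinates Q = (0, 0), P = (1, 0), G = (0, 1).
1. T lies on line GQ with GT:TQ = 5:3 ⇒ T = (0, 3/8)
2. R is the midpoint of GP ⇒ R = (1/2, 1/2)
through P parallel to TG: direction (0, 5/8); meets TR at M = (1, 5/8)
M = T + t·(R−T) with t = 2

t = 2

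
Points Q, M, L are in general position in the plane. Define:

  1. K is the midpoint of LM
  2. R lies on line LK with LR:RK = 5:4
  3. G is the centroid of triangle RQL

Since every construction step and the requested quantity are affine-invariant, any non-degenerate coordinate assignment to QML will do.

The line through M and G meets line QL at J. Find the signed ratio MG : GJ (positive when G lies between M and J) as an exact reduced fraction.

Assign Q = (0, 0), M = (1, 0), L = (0, 1) — the answer is frame-independent, so this choice is without loss of generality.
1. K is the midpoint of LM ⇒ K = (1/2, 1/2)
2. R lies on line LK with LR:RK = 5:4 ⇒ R = (5/18, 13/18)
3. G is the centroid of triangle RQL ⇒ G = (5/54, 31/54)
line MG meets QL at J = (0, 31/49)
G = M + t·(J−M) with t = 49/54, so MG:GJ = 49/54:5/54

MG:GJ = 49/5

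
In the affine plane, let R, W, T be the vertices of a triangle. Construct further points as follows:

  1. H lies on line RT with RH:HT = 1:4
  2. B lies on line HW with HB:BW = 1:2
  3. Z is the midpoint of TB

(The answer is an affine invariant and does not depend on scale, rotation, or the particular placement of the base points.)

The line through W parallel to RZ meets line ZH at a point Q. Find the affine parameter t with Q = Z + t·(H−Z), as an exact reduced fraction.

t = -17

Set R = (0, 0), W = (1, 0), T = (0, 1); any affine frame gives the same invariant.
1. H lies on line RT with RH:HT = 1:4 ⇒ H = (0, 1/5)
2. B lies on line HW with HB:BW = 1:2 ⇒ B = (1/3, 2/15)
3. Z is the midpoint of TB ⇒ Z = (1/6, 17/30)
through W parallel to RZ: direction (1/6, 17/30); meets ZH at Q = (3, 34/5)
Q = Z + t·(H−Z) with t = -17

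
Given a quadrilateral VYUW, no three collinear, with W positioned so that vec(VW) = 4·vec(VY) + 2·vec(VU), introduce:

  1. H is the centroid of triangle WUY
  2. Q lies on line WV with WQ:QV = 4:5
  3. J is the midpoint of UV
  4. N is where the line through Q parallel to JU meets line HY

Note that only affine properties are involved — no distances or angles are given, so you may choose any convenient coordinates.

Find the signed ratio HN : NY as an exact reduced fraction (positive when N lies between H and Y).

Assign V = (0, 0), Y = (1, 0), U = (0, 1), W = (4, 2) — the answer is frame-independent, so this choice is without loss of generality.
1. H is the centroid of triangle WUY ⇒ H = (5/3, 1)
2. Q lies on line WV with WQ:QV = 4:5 ⇒ Q = (20/9, 10/9)
3. J is the midpoint of UV ⇒ J = (0, 1/2)
4. N is where the line through Q parallel to JU meets line HY ⇒ N = (20/9, 11/6)
N = H + t·(Y−H) with t = -5/6, so HN:NY = t:(1−t) = -5/6:11/6

HN:NY = -5/11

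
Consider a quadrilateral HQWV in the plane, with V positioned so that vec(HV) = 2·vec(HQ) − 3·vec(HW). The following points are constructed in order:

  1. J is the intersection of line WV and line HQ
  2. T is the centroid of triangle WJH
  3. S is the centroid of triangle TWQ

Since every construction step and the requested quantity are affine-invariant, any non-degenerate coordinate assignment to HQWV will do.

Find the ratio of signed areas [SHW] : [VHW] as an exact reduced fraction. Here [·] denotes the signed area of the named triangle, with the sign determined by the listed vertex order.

Set H = (0, 0), Q = (1, 0), W = (0, 1), V = (2, -3); any affine frame gives the same invariant.
1. J is the intersection of line WV and line HQ ⇒ J = (1/2, 0)
2. T is the centroid of triangle WJH ⇒ T = (1/6, 1/3)
3. S is the centroid of triangle TWQ ⇒ S = (7/18, 4/9)
2·[SHW] = -7/18, 2·[VHW] = -2
[SHW]:[VHW] = -7/18:-2 = 7/36

[SHW]:[VHW] = 7/36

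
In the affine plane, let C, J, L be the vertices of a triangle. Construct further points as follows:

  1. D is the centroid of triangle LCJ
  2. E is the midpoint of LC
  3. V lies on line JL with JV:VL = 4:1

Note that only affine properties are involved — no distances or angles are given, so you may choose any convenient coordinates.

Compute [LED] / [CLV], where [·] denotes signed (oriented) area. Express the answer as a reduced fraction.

Work in coordinates with C = (0, 0), J = (1, 0), L = (0, 1).
1. D is the centroid of triangle LCJ ⇒ D = (1/3, 1/3)
2. E is the midpoint of LC ⇒ E = (0, 1/2)
3. V lies on line JL with JV:VL = 4:1 ⇒ V = (1/5, 4/5)
2·[LED] = 1/6, 2·[CLV] = -1/5
[LED]:[CLV] = 1/6:-1/5 = -5/6

[LED]:[CLV] = -5/6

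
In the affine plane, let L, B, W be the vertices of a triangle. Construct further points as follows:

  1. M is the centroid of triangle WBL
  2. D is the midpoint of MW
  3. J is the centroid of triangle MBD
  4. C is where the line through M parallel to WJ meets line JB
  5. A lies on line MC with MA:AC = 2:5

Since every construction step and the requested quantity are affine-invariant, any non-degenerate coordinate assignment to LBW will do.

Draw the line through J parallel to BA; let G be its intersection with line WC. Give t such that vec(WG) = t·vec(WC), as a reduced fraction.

Assign L = (0, 0), B = (1, 0), W = (0, 1) — the answer is frame-independent, so this choice is without loss of generality.
1. M is the centroid of triangle WBL ⇒ M = (1/3, 1/3)
2. D is the midpoint of MW ⇒ D = (1/6, 2/3)
3. J is the centroid of triangle MBD ⇒ J = (1/2, 1/3)
4. C is where the line through M parallel to WJ meets line JB ⇒ C = (1/6, 5/9)
5. A lies on line MC with MA:AC = 2:5 ⇒ A = (2/7, 25/63)
through J parallel to BA: direction (-5/7, 25/63); meets WC at G = (7/38, 29/57)
G = W + t·(C−W) with t = 21/19

t = 21/19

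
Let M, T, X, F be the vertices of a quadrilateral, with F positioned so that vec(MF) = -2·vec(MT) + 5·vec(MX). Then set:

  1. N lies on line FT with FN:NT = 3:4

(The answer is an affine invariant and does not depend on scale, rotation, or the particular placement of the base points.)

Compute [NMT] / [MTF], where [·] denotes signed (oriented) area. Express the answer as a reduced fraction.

[NMT]:[MTF] = 4/7

Assign M = (0, 0), T = (1, 0), X = (0, 1), F = (-2, 5) — the answer is frame-independent, so this choice is without loss of generality.
1. N lies on line FT with FN:NT = 3:4 ⇒ N = (-5/7, 20/7)
2·[NMT] = 20/7, 2·[MTF] = 5
[NMT]:[MTF] = 20/7:5 = 4/7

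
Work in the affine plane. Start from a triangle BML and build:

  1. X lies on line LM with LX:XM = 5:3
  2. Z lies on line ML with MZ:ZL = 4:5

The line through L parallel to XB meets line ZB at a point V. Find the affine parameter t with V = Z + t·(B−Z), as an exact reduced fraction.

t = -8

Assign B = (0, 0), M = (1, 0), L = (0, 1) — the answer is frame-independent, so this choice is without loss of generality.
1. X lies on line LM with LX:XM = 5:3 ⇒ X = (5/8, 3/8)
2. Z lies on line ML with MZ:ZL = 4:5 ⇒ Z = (5/9, 4/9)
through L parallel to XB: direction (-5/8, -3/8); meets ZB at V = (5, 4)
V = Z + t·(B−Z) with t = -8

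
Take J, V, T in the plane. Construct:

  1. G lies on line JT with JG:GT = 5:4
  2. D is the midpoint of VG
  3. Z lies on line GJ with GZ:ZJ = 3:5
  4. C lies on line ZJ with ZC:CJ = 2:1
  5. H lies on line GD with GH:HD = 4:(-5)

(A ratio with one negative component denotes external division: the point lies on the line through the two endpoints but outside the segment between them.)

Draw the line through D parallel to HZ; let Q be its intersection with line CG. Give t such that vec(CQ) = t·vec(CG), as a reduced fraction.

t = 85/76

Set J = (0, 0), V = (1, 0), T = (0, 1); any affine frame gives the same invariant.
1. G lies on line JT with JG:GT = 5:4 ⇒ G = (0, 5/9)
2. D is the midpoint of VG ⇒ D = (1/2, 5/18)
3. Z lies on line GJ with GZ:ZJ = 3:5 ⇒ Z = (0, 25/72)
4. C lies on line ZJ with ZC:CJ = 2:1 ⇒ C = (0, 25/216)
5. H lies on line GD with GH:HD = 4:(-5) ⇒ H = (-2, 5/3)
through D parallel to HZ: direction (2, -95/72); meets CG at Q = (0, 175/288)
Q = C + t·(G−C) with t = 85/76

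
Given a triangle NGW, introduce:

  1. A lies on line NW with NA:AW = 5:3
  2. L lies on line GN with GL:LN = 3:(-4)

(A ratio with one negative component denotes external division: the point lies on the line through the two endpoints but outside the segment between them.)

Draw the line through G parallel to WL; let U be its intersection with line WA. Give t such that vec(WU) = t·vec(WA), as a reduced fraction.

Work in coordinates with N = (0, 0), G = (1, 0), W = (0, 1).
1. A lies on line NW with NA:AW = 5:3 ⇒ A = (0, 5/8)
2. L lies on line GN with GL:LN = 3:(-4) ⇒ L = (4, 0)
through G parallel to WL: direction (4, -1); meets WA at U = (0, 1/4)
U = W + t·(A−W) with t = 2

t = 2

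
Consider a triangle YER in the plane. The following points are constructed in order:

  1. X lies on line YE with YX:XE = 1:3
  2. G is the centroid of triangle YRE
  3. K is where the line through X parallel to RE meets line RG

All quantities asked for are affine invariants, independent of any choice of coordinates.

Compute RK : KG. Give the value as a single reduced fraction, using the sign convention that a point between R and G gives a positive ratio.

Set Y = (0, 0), E = (1, 0), R = (0, 1); any affine frame gives the same invariant.
1. X lies on line YE with YX:XE = 1:3 ⇒ X = (1/4, 0)
2. G is the centroid of triangle YRE ⇒ G = (1/3, 1/3)
3. K is where the line through X parallel to RE meets line RG ⇒ K = (3/4, -1/2)
K = R + t·(G−R) with t = 9/4, so RK:KG = t:(1−t) = 9/4:-5/4

RK:KG = -9/5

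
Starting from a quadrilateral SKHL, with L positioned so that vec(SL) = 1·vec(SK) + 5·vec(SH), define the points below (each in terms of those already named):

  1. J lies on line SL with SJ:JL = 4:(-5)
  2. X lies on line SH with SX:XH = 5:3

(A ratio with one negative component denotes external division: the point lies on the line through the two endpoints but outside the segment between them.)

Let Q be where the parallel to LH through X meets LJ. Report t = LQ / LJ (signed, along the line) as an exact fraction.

t = 3/40

Assign S = (0, 0), K = (1, 0), H = (0, 1), L = (1, 5) — the answer is frame-independent, so this choice is without loss of generality.
1. J lies on line SL with SJ:JL = 4:(-5) ⇒ J = (-4, -20)
2. X lies on line SH with SX:XH = 5:3 ⇒ X = (0, 5/8)
through X parallel to LH: direction (-1, -4); meets LJ at Q = (5/8, 25/8)
Q = L + t·(J−L) with t = 3/40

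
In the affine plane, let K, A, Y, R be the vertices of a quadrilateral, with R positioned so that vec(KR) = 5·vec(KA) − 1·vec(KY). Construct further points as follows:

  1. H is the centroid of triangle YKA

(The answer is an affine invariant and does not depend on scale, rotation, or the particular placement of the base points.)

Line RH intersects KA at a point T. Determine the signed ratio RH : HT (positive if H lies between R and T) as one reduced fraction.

Work in coordinates with K = (0, 0), A = (1, 0), Y = (0, 1), R = (5, -1).
1. H is the centroid of triangle YKA ⇒ H = (1/3, 1/3)
line RH meets KA at T = (3/2, 0)
H = R + t·(T−R) with t = 4/3, so RH:HT = 4/3:-1/3

RH:HT = -4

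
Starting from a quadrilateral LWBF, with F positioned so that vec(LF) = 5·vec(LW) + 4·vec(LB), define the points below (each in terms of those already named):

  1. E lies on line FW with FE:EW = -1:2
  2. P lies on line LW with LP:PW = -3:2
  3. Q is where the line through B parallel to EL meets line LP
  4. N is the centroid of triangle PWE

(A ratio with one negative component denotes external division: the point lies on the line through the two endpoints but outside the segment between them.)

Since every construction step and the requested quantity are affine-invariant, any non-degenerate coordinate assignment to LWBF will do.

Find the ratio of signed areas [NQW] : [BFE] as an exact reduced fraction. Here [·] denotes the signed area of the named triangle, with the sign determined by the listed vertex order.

[NQW]:[BFE] = 17/24

Assign L = (0, 0), W = (1, 0), B = (0, 1), F = (5, 4) — the answer is frame-independent, so this choice is without loss of generality.
1. E lies on line FW with FE:EW = -1:2 ⇒ E = (9, 8)
2. P lies on line LW with LP:PW = -3:2 ⇒ P = (3, 0)
3. Q is where the line through B parallel to EL meets line LP ⇒ Q = (-9/8, 0)
4. N is the centroid of triangle PWE ⇒ N = (13/3, 8/3)
2·[NQW] = 17/3, 2·[BFE] = 8
[NQW]:[BFE] = 17/3:8 = 17/24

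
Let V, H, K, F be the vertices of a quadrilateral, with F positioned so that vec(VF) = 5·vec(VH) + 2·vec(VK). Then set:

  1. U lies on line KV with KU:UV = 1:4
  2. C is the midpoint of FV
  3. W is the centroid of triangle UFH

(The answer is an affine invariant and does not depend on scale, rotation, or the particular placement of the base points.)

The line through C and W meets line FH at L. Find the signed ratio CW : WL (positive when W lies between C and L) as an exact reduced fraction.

CW:WL = -11/26

Assign V = (0, 0), H = (1, 0), K = (0, 1), F = (5, 2) — the answer is frame-independent, so this choice is without loss of generality.
1. U lies on line KV with KU:UV = 1:4 ⇒ U = (0, 4/5)
2. C is the midpoint of FV ⇒ C = (5/2, 1)
3. W is the centroid of triangle UFH ⇒ W = (2, 14/15)
line CW meets FH at L = (35/11, 12/11)
W = C + t·(L−C) with t = -11/15, so CW:WL = -11/15:26/15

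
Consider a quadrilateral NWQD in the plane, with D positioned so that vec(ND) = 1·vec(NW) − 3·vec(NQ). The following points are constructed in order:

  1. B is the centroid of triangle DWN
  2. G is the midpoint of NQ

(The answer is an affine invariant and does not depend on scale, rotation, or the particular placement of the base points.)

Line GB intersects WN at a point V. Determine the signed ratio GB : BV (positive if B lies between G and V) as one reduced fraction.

Work in coordinates with N = (0, 0), W = (1, 0), Q = (0, 1), D = (1, -3).
1. B is the centroid of triangle DWN ⇒ B = (2/3, -1)
2. G is the midpoint of NQ ⇒ G = (0, 1/2)
line GB meets WN at V = (2/9, 0)
B = G + t·(V−G) with t = 3, so GB:BV = 3:-2

GB:BV = -3/2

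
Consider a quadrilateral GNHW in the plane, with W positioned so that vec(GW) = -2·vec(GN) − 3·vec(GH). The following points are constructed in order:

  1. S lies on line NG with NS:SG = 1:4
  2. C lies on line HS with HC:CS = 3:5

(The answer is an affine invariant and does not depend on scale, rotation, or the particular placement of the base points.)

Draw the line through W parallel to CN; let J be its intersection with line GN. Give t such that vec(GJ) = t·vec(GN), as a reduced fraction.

Work in coordinates with G = (0, 0), N = (1, 0), H = (0, 1), W = (-2, -3).
1. S lies on line NG with NS:SG = 1:4 ⇒ S = (4/5, 0)
2. C lies on line HS with HC:CS = 3:5 ⇒ C = (3/10, 5/8)
through W parallel to CN: direction (7/10, -5/8); meets GN at J = (-134/25, 0)
J = G + t·(N−G) with t = -134/25

t = -134/25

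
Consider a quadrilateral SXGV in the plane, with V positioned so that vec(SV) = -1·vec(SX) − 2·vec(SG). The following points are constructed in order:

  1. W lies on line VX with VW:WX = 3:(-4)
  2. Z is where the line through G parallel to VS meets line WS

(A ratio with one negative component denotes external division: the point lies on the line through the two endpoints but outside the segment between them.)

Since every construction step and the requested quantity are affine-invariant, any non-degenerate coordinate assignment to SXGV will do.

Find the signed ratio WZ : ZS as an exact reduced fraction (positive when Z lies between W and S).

Work in coordinates with S = (0, 0), X = (1, 0), G = (0, 1), V = (-1, -2).
1. W lies on line VX with VW:WX = 3:(-4) ⇒ W = (-7, -8)
2. Z is where the line through G parallel to VS meets line WS ⇒ Z = (-7/6, -4/3)
Z = W + t·(S−W) with t = 5/6, so WZ:ZS = t:(1−t) = 5/6:1/6

WZ:ZS = 5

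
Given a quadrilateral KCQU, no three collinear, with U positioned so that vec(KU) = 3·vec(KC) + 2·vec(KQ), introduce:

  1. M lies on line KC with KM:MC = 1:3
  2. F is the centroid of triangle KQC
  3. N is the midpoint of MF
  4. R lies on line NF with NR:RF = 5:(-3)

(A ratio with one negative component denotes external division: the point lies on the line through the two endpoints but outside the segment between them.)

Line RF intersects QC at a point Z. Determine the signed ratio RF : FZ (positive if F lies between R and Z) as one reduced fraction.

RF:FZ = -15/16

Work in coordinates with K = (0, 0), C = (1, 0), Q = (0, 1), U = (3, 2).
1. M lies on line KC with KM:MC = 1:3 ⇒ M = (1/4, 0)
2. F is the centroid of triangle KQC ⇒ F = (1/3, 1/3)
3. N is the midpoint of MF ⇒ N = (7/24, 1/6)
4. R lies on line NF with NR:RF = 5:(-3) ⇒ R = (19/48, 7/12)
line RF meets QC at Z = (2/5, 3/5)
F = R + t·(Z−R) with t = -15, so RF:FZ = -15:16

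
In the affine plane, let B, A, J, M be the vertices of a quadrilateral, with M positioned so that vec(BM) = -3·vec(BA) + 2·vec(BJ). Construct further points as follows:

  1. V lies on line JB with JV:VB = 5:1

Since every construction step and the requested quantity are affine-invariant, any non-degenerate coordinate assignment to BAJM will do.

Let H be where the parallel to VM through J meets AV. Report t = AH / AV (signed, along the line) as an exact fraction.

Work in coordinates with B = (0, 0), A = (1, 0), J = (0, 1), M = (-3, 2).
1. V lies on line JB with JV:VB = 5:1 ⇒ V = (0, 1/6)
through J parallel to VM: direction (-3, 11/6); meets AV at H = (15/8, -7/48)
H = A + t·(V−A) with t = -7/8

t = -7/8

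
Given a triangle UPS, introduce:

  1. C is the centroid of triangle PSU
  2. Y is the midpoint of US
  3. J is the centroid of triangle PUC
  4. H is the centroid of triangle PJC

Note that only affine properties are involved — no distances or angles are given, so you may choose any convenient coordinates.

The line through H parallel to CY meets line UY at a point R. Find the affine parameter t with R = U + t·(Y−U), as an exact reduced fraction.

Set U = (0, 0), P = (1, 0), S = (0, 1); any affine frame gives the same invariant.
1. C is the centroid of triangle PSU ⇒ C = (1/3, 1/3)
2. Y is the midpoint of US ⇒ Y = (0, 1/2)
3. J is the centroid of triangle PUC ⇒ J = (4/9, 1/9)
4. H is the centroid of triangle PJC ⇒ H = (16/27, 4/27)
through H parallel to CY: direction (-1/3, 1/6); meets UY at R = (0, 4/9)
R = U + t·(Y−U) with t = 8/9

t = 8/9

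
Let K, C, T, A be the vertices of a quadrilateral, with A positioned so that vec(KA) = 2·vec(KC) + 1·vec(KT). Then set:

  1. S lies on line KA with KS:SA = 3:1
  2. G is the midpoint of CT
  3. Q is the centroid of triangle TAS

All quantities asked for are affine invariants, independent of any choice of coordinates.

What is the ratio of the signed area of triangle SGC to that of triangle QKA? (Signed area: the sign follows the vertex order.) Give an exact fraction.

Set K = (0, 0), C = (1, 0), T = (0, 1), A = (2, 1); any affine frame gives the same invariant.
1. S lies on line KA with KS:SA = 3:1 ⇒ S = (3/2, 3/4)
2. G is the midpoint of CT ⇒ G = (1/2, 1/2)
3. Q is the centroid of triangle TAS ⇒ Q = (7/6, 11/12)
2·[SGC] = 5/8, 2·[QKA] = 2/3
[SGC]:[QKA] = 5/8:2/3 = 15/16

[SGC]:[QKA] = 15/16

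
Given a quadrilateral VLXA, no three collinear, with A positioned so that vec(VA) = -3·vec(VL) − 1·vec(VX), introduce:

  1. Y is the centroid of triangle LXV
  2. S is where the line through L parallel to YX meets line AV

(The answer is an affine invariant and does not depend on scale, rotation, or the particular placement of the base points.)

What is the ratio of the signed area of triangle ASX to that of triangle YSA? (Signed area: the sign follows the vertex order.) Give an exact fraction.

Work in coordinates with V = (0, 0), L = (1, 0), X = (0, 1), A = (-3, -1).
1. Y is the centroid of triangle LXV ⇒ Y = (1/3, 1/3)
2. S is where the line through L parallel to YX meets line AV ⇒ S = (6/7, 2/7)
2·[ASX] = 27/7, 2·[YSA] = -6/7
[ASX]:[YSA] = 27/7:-6/7 = -9/2

[ASX]:[YSA] = -9/2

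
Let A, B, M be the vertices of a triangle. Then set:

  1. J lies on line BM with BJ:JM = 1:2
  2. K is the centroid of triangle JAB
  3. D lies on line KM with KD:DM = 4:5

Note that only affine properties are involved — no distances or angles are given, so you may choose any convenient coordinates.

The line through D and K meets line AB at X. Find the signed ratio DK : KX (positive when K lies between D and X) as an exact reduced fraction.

Set A = (0, 0), B = (1, 0), M = (0, 1); any affine frame gives the same invariant.
1. J lies on line BM with BJ:JM = 1:2 ⇒ J = (2/3, 1/3)
2. K is the centroid of triangle JAB ⇒ K = (5/9, 1/9)
3. D lies on line KM with KD:DM = 4:5 ⇒ D = (25/81, 41/81)
line DK meets AB at X = (5/8, 0)
K = D + t·(X−D) with t = 32/41, so DK:KX = 32/41:9/41

DK:KX = 32/9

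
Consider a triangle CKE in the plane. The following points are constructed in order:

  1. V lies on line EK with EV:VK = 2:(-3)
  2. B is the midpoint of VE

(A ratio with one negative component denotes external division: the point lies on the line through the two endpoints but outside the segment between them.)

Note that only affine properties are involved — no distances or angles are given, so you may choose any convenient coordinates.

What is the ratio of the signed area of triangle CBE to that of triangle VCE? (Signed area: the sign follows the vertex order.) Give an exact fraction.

Assign C = (0, 0), K = (1, 0), E = (0, 1) — the answer is frame-independent, so this choice is without loss of generality.
1. V lies on line EK with EV:VK = 2:(-3) ⇒ V = (-2, 3)
2. B is the midpoint of VE ⇒ B = (-1, 2)
2·[CBE] = -1, 2·[VCE] = 2
[CBE]:[VCE] = -1:2 = -1/2

[CBE]:[VCE] = -1/2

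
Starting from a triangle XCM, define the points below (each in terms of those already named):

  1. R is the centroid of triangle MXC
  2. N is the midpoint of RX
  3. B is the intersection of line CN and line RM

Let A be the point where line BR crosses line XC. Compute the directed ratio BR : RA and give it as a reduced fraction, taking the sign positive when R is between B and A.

BR:RA = -2/3

Assign X = (0, 0), C = (1, 0), M = (0, 1) — the answer is frame-independent, so this choice is without loss of generality.
1. R is the centroid of triangle MXC ⇒ R = (1/3, 1/3)
2. N is the midpoint of RX ⇒ N = (1/6, 1/6)
3. B is the intersection of line CN and line RM ⇒ B = (4/9, 1/9)
line BR meets XC at A = (1/2, 0)
R = B + t·(A−B) with t = -2, so BR:RA = -2:3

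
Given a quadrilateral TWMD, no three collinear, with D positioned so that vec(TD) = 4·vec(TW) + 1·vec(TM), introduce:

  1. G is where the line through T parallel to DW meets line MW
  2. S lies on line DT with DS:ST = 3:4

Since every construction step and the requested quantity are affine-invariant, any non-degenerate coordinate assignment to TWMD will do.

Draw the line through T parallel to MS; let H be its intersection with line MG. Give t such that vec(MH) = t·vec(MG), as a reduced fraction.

t = 64/39

Work in coordinates with T = (0, 0), W = (1, 0), M = (0, 1), D = (4, 1).
1. G is where the line through T parallel to DW meets line MW ⇒ G = (3/4, 1/4)
2. S lies on line DT with DS:ST = 3:4 ⇒ S = (16/7, 4/7)
through T parallel to MS: direction (16/7, -3/7); meets MG at H = (16/13, -3/13)
H = M + t·(G−M) with t = 64/39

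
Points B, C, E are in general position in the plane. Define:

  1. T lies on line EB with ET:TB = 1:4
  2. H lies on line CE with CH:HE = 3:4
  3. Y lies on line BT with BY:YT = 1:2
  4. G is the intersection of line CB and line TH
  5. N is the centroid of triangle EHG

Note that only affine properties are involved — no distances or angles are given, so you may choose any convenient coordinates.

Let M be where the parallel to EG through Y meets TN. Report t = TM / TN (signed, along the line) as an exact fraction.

t = -224/69

Work in coordinates with B = (0, 0), C = (1, 0), E = (0, 1).
1. T lies on line EB with ET:TB = 1:4 ⇒ T = (0, 4/5)
2. H lies on line CE with CH:HE = 3:4 ⇒ H = (4/7, 3/7)
3. Y lies on line BT with BY:YT = 1:2 ⇒ Y = (0, 4/15)
4. G is the intersection of line CB and line TH ⇒ G = (16/13, 0)
5. N is the centroid of triangle EHG ⇒ N = (164/273, 10/21)
through Y parallel to EG: direction (16/13, -1); meets TN at M = (-5248/2691, 1916/1035)
M = T + t·(N−T) with t = -224/69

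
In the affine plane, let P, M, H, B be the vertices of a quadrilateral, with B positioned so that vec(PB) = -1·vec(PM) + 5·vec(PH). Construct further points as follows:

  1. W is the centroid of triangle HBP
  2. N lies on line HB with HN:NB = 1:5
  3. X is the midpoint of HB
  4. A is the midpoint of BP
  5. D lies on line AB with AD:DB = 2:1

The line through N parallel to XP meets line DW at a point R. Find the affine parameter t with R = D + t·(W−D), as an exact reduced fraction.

t = 9/5

Choose coordinates P = (0, 0), M = (1, 0), H = (0, 1), B = (-1, 5).
1. W is the centroid of triangle HBP ⇒ W = (-1/3, 2)
2. N lies on line HB with HN:NB = 1:5 ⇒ N = (-1/6, 5/3)
3. X is the midpoint of HB ⇒ X = (-1/2, 3)
4. A is the midpoint of BP ⇒ A = (-1/2, 5/2)
5. D lies on line AB with AD:DB = 2:1 ⇒ D = (-5/6, 25/6)
through N parallel to XP: direction (1/2, -3); meets DW at R = (1/15, 4/15)
R = D + t·(W−D) with t = 9/5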